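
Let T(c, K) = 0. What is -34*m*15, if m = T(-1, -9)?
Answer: 0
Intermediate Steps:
m = 0
-34*m*15 = -34*0*15 = 0*15 = 0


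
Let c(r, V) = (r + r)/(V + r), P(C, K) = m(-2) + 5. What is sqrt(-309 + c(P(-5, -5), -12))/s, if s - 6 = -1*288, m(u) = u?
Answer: -I*sqrt(2787)/846 ≈ -0.062402*I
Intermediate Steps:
P(C, K) = 3 (P(C, K) = -2 + 5 = 3)
s = -282 (s = 6 - 1*288 = 6 - 288 = -282)
c(r, V) = 2*r/(V + r) (c(r, V) = (2*r)/(V + r) = 2*r/(V + r))
sqrt(-309 + c(P(-5, -5), -12))/s = sqrt(-309 + 2*3/(-12 + 3))/(-282) = sqrt(-309 + 2*3/(-9))*(-1/282) = sqrt(-309 + 2*3*(-1/9))*(-1/282) = sqrt(-309 - 2/3)*(-1/282) = sqrt(-929/3)*(-1/282) = (I*sqrt(2787)/3)*(-1/282) = -I*sqrt(2787)/846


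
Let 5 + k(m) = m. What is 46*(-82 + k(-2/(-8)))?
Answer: -7981/2 ≈ -3990.5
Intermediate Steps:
k(m) = -5 + m
46*(-82 + k(-2/(-8))) = 46*(-82 + (-5 - 2/(-8))) = 46*(-82 + (-5 - 2*(-1/8))) = 46*(-82 + (-5 + 1/4)) = 46*(-82 - 19/4) = 46*(-347/4) = -7981/2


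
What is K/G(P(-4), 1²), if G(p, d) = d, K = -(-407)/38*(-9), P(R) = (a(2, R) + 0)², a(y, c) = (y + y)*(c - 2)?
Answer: -3663/38 ≈ -96.395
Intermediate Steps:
a(y, c) = 2*y*(-2 + c) (a(y, c) = (2*y)*(-2 + c) = 2*y*(-2 + c))
P(R) = (-8 + 4*R)² (P(R) = (2*2*(-2 + R) + 0)² = ((-8 + 4*R) + 0)² = (-8 + 4*R)²)
K = -3663/38 (K = -(-407)/38*(-9) = -37*(-11/38)*(-9) = (407/38)*(-9) = -3663/38 ≈ -96.395)
K/G(P(-4), 1²) = -3663/(38*(1²)) = -3663/38/1 = -3663/38*1 = -3663/38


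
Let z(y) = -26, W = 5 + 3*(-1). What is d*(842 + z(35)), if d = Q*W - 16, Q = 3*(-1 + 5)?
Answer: 6528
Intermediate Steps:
Q = 12 (Q = 3*4 = 12)
W = 2 (W = 5 - 3 = 2)
d = 8 (d = 12*2 - 16 = 24 - 16 = 8)
d*(842 + z(35)) = 8*(842 - 26) = 8*816 = 6528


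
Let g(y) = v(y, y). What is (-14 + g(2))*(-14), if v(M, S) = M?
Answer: 168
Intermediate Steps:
g(y) = y
(-14 + g(2))*(-14) = (-14 + 2)*(-14) = -12*(-14) = 168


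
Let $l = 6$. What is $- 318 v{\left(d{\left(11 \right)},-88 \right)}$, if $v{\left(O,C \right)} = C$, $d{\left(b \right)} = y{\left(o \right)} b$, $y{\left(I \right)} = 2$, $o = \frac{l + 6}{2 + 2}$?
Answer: $27984$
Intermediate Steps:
$o = 3$ ($o = \frac{6 + 6}{2 + 2} = \frac{12}{4} = 12 \cdot \frac{1}{4} = 3$)
$d{\left(b \right)} = 2 b$
$- 318 v{\left(d{\left(11 \right)},-88 \right)} = \left(-318\right) \left(-88\right) = 27984$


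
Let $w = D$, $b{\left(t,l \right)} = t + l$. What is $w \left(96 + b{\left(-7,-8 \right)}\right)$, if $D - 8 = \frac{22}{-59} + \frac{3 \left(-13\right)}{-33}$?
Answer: $\frac{463077}{649} \approx 713.52$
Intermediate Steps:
$b{\left(t,l \right)} = l + t$
$D = \frac{5717}{649}$ ($D = 8 + \left(\frac{22}{-59} + \frac{3 \left(-13\right)}{-33}\right) = 8 + \left(22 \left(- \frac{1}{59}\right) - - \frac{13}{11}\right) = 8 + \left(- \frac{22}{59} + \frac{13}{11}\right) = 8 + \frac{525}{649} = \frac{5717}{649} \approx 8.8089$)
$w = \frac{5717}{649} \approx 8.8089$
$w \left(96 + b{\left(-7,-8 \right)}\right) = \frac{5717 \left(96 - 15\right)}{649} = \frac{5717}{649} \cdot 81 = \frac{463077}{649}$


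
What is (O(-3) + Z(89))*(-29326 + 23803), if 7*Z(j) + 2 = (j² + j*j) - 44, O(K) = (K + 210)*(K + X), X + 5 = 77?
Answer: -91348053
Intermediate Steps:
X = 72 (X = -5 + 77 = 72)
O(K) = (72 + K)*(210 + K) (O(K) = (K + 210)*(K + 72) = (210 + K)*(72 + K) = (72 + K)*(210 + K))
Z(j) = -46/7 + 2*j²/7 (Z(j) = -2/7 + ((j² + j*j) - 44)/7 = -2/7 + ((j² + j²) - 44)/7 = -2/7 + (2*j² - 44)/7 = -2/7 + (-44 + 2*j²)/7 = -2/7 + (-44/7 + 2*j²/7) = -46/7 + 2*j²/7)
(O(-3) + Z(89))*(-29326 + 23803) = ((15120 + (-3)² + 282*(-3)) + (-46/7 + (2/7)*89²))*(-29326 + 23803) = ((15120 + 9 - 846) + (-46/7 + (2/7)*7921))*(-5523) = (14283 + (-46/7 + 15842/7))*(-5523) = (14283 + 15796/7)*(-5523) = (115777/7)*(-5523) = -91348053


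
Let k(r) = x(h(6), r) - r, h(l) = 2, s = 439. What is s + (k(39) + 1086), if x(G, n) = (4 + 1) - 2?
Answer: 1489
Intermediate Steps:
x(G, n) = 3 (x(G, n) = 5 - 2 = 3)
k(r) = 3 - r
s + (k(39) + 1086) = 439 + ((3 - 1*39) + 1086) = 439 + ((3 - 39) + 1086) = 439 + (-36 + 1086) = 439 + 1050 = 1489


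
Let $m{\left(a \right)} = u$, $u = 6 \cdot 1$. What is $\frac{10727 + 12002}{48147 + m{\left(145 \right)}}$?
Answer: $\frac{3247}{6879} \approx 0.47202$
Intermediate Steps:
$u = 6$
$m{\left(a \right)} = 6$
$\frac{10727 + 12002}{48147 + m{\left(145 \right)}} = \frac{10727 + 12002}{48147 + 6} = \frac{22729}{48153} = 22729 \cdot \frac{1}{48153} = \frac{3247}{6879}$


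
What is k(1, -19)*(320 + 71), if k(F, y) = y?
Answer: -7429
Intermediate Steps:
k(1, -19)*(320 + 71) = -19*(320 + 71) = -19*391 = -7429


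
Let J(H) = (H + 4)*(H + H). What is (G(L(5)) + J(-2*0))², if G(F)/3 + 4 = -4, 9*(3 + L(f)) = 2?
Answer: 576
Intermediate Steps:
L(f) = -25/9 (L(f) = -3 + (⅑)*2 = -3 + 2/9 = -25/9)
J(H) = 2*H*(4 + H) (J(H) = (4 + H)*(2*H) = 2*H*(4 + H))
G(F) = -24 (G(F) = -12 + 3*(-4) = -12 - 12 = -24)
(G(L(5)) + J(-2*0))² = (-24 + 2*(-2*0)*(4 - 2*0))² = (-24 + 2*0*(4 + 0))² = (-24 + 2*0*4)² = (-24 + 0)² = (-24)² = 576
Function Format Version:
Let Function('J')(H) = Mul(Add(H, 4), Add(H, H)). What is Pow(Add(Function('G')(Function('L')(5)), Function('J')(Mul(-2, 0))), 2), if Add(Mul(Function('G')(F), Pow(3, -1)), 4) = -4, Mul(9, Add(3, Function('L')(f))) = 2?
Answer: 576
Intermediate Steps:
Function('L')(f) = Rational(-25, 9) (Function('L')(f) = Add(-3, Mul(Rational(1, 9), 2)) = Add(-3, Rational(2, 9)) = Rational(-25, 9))
Function('J')(H) = Mul(2, H, Add(4, H)) (Function('J')(H) = Mul(Add(4, H), Mul(2, H)) = Mul(2, H, Add(4, H)))
Function('G')(F) = -24 (Function('G')(F) = Add(-12, Mul(3, -4)) = Add(-12, -12) = -24)
Pow(Add(Function('G')(Function('L')(5)), Function('J')(Mul(-2, 0))), 2) = Pow(Add(-24, Mul(2, Mul(-2, 0), Add(4, Mul(-2, 0)))), 2) = Pow(Add(-24, Mul(2, 0, Add(4, 0))), 2) = Pow(Add(-24, Mul(2, 0, 4)), 2) = Pow(Add(-24, 0), 2) = Pow(-24, 2) = 576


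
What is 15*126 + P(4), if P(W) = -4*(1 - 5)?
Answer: 1906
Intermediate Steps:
P(W) = 16 (P(W) = -4*(-4) = 16)
15*126 + P(4) = 15*126 + 16 = 1890 + 16 = 1906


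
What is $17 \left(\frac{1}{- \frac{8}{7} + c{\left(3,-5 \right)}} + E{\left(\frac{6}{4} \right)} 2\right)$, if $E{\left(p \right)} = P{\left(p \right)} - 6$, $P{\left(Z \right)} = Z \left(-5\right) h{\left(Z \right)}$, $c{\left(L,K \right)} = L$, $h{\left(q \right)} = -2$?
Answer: $\frac{4097}{13} \approx 315.15$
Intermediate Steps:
$P{\left(Z \right)} = 10 Z$ ($P{\left(Z \right)} = Z \left(-5\right) \left(-2\right) = - 5 Z \left(-2\right) = 10 Z$)
$E{\left(p \right)} = -6 + 10 p$ ($E{\left(p \right)} = 10 p - 6 = -6 + 10 p$)
$17 \left(\frac{1}{- \frac{8}{7} + c{\left(3,-5 \right)}} + E{\left(\frac{6}{4} \right)} 2\right) = 17 \left(\frac{1}{- \frac{8}{7} + 3} + \left(-6 + 10 \cdot \frac{6}{4}\right) 2\right) = 17 \left(\frac{1}{\left(-8\right) \frac{1}{7} + 3} + \left(-6 + 10 \cdot 6 \cdot \frac{1}{4}\right) 2\right) = 17 \left(\frac{1}{- \frac{8}{7} + 3} + \left(-6 + 10 \cdot \frac{3}{2}\right) 2\right) = 17 \left(\frac{1}{\frac{13}{7}} + \left(-6 + 15\right) 2\right) = 17 \left(\frac{7}{13} + 9 \cdot 2\right) = 17 \left(\frac{7}{13} + 18\right) = 17 \cdot \frac{241}{13} = \frac{4097}{13}$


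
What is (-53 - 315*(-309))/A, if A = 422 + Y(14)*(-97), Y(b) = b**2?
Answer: -48641/9295 ≈ -5.2330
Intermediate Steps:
A = -18590 (A = 422 + 14**2*(-97) = 422 + 196*(-97) = 422 - 19012 = -18590)
(-53 - 315*(-309))/A = (-53 - 315*(-309))/(-18590) = (-53 + 97335)*(-1/18590) = 97282*(-1/18590) = -48641/9295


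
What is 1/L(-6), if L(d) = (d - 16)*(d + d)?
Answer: 1/264 ≈ 0.0037879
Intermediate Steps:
L(d) = 2*d*(-16 + d) (L(d) = (-16 + d)*(2*d) = 2*d*(-16 + d))
1/L(-6) = 1/(2*(-6)*(-16 - 6)) = 1/(2*(-6)*(-22)) = 1/264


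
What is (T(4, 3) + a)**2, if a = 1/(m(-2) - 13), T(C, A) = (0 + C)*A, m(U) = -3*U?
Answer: 6889/49 ≈ 140.59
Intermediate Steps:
T(C, A) = A*C (T(C, A) = C*A = A*C)
a = -1/7 (a = 1/(-3*(-2) - 13) = 1/(6 - 13) = 1/(-7) = -1/7 ≈ -0.14286)
(T(4, 3) + a)**2 = (3*4 - 1/7)**2 = (12 - 1/7)**2 = (83/7)**2 = 6889/49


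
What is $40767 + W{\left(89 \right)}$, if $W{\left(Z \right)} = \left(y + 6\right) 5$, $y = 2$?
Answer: $40807$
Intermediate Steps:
$W{\left(Z \right)} = 40$ ($W{\left(Z \right)} = \left(2 + 6\right) 5 = 8 \cdot 5 = 40$)
$40767 + W{\left(89 \right)} = 40767 + 40 = 40807$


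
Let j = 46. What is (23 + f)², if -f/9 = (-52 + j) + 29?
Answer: 33856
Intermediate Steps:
f = -207 (f = -9*((-52 + 46) + 29) = -9*(-6 + 29) = -9*23 = -207)
(23 + f)² = (23 - 207)² = (-184)² = 33856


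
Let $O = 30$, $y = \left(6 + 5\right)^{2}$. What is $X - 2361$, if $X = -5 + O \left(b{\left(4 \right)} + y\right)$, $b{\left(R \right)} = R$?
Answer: $1384$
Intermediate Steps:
$y = 121$ ($y = 11^{2} = 121$)
$X = 3745$ ($X = -5 + 30 \left(4 + 121\right) = -5 + 30 \cdot 125 = -5 + 3750 = 3745$)
$X - 2361 = 3745 - 2361 = 1384$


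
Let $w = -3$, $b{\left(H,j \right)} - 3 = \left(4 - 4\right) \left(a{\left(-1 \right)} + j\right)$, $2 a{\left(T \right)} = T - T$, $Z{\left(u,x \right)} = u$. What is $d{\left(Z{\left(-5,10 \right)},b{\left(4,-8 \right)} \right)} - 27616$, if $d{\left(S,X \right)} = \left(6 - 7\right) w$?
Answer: $-27613$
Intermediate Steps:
$a{\left(T \right)} = 0$ ($a{\left(T \right)} = \frac{T - T}{2} = \frac{1}{2} \cdot 0 = 0$)
$b{\left(H,j \right)} = 3$ ($b{\left(H,j \right)} = 3 + \left(4 - 4\right) \left(0 + j\right) = 3 + 0 j = 3 + 0 = 3$)
$d{\left(S,X \right)} = 3$ ($d{\left(S,X \right)} = \left(6 - 7\right) \left(-3\right) = \left(-1\right) \left(-3\right) = 3$)
$d{\left(Z{\left(-5,10 \right)},b{\left(4,-8 \right)} \right)} - 27616 = 3 - 27616 = -27613$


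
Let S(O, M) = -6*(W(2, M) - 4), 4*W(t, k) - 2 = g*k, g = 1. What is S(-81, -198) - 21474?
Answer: -21156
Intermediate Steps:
W(t, k) = ½ + k/4 (W(t, k) = ½ + (1*k)/4 = ½ + k/4)
S(O, M) = 21 - 3*M/2 (S(O, M) = -6*((½ + M/4) - 4) = -6*(-7/2 + M/4) = 21 - 3*M/2)
S(-81, -198) - 21474 = (21 - 3/2*(-198)) - 21474 = (21 + 297) - 21474 = 318 - 21474 = -21156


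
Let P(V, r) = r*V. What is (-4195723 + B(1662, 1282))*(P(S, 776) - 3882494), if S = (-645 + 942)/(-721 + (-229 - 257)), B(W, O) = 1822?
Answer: 19654300707947730/1207 ≈ 1.6284e+13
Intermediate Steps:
S = -297/1207 (S = 297/(-721 - 486) = 297/(-1207) = 297*(-1/1207) = -297/1207 ≈ -0.24606)
P(V, r) = V*r
(-4195723 + B(1662, 1282))*(P(S, 776) - 3882494) = (-4195723 + 1822)*(-297/1207*776 - 3882494) = -4193901*(-230472/1207 - 3882494) = -4193901*(-4686400730/1207) = 19654300707947730/1207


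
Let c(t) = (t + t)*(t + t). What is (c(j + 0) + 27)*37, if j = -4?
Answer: 3367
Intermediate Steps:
c(t) = 4*t**2 (c(t) = (2*t)*(2*t) = 4*t**2)
(c(j + 0) + 27)*37 = (4*(-4 + 0)**2 + 27)*37 = (4*(-4)**2 + 27)*37 = (4*16 + 27)*37 = (64 + 27)*37 = 91*37 = 3367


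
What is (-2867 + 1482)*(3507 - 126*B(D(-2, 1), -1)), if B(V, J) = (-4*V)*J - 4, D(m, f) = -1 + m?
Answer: -7649355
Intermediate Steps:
B(V, J) = -4 - 4*J*V (B(V, J) = -4*J*V - 4 = -4 - 4*J*V)
(-2867 + 1482)*(3507 - 126*B(D(-2, 1), -1)) = (-2867 + 1482)*(3507 - 126*(-4 - 4*(-1)*(-1 - 2))) = -1385*(3507 - 126*(-4 - 4*(-1)*(-3))) = -1385*(3507 - 126*(-4 - 12)) = -1385*(3507 - 126*(-16)) = -1385*(3507 + 2016) = -1385*5523 = -7649355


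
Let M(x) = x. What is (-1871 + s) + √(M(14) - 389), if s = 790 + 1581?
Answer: 500 + 5*I*√15 ≈ 500.0 + 19.365*I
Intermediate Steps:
s = 2371
(-1871 + s) + √(M(14) - 389) = (-1871 + 2371) + √(14 - 389) = 500 + √(-375) = 500 + 5*I*√15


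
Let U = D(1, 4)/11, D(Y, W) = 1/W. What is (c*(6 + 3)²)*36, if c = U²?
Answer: 729/484 ≈ 1.5062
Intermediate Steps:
U = 1/44 (U = 1/(4*11) = (¼)*(1/11) = 1/44 ≈ 0.022727)
c = 1/1936 (c = (1/44)² = 1/1936 ≈ 0.00051653)
(c*(6 + 3)²)*36 = ((6 + 3)²/1936)*36 = ((1/1936)*9²)*36 = ((1/1936)*81)*36 = (81/1936)*36 = 729/484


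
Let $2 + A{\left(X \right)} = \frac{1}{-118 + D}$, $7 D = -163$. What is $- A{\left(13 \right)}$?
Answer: $\frac{1985}{989} \approx 2.0071$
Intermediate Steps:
$D = - \frac{163}{7}$ ($D = \frac{1}{7} \left(-163\right) = - \frac{163}{7} \approx -23.286$)
$A{\left(X \right)} = - \frac{1985}{989}$ ($A{\left(X \right)} = -2 + \frac{1}{-118 - \frac{163}{7}} = -2 + \frac{1}{- \frac{989}{7}} = -2 - \frac{7}{989} = - \frac{1985}{989}$)
$- A{\left(13 \right)} = \left(-1\right) \left(- \frac{1985}{989}\right) = \frac{1985}{989}$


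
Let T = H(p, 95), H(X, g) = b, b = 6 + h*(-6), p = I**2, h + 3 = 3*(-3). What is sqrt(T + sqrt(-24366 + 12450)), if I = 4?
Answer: sqrt(78 + 6*I*sqrt(331)) ≈ 10.3 + 5.2992*I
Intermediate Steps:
h = -12 (h = -3 + 3*(-3) = -3 - 9 = -12)
p = 16 (p = 4**2 = 16)
b = 78 (b = 6 - 12*(-6) = 6 + 72 = 78)
H(X, g) = 78
T = 78
sqrt(T + sqrt(-24366 + 12450)) = sqrt(78 + sqrt(-24366 + 12450)) = sqrt(78 + sqrt(-11916)) = sqrt(78 + 6*I*sqrt(331))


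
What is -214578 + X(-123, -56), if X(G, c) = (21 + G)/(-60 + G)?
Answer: -13089224/61 ≈ -2.1458e+5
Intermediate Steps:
X(G, c) = (21 + G)/(-60 + G)
-214578 + X(-123, -56) = -214578 + (21 - 123)/(-60 - 123) = -214578 - 102/(-183) = -214578 - 1/183*(-102) = -214578 + 34/61 = -13089224/61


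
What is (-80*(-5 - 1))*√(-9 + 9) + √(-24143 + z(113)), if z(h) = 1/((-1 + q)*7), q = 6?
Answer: 2*I*√7393785/35 ≈ 155.38*I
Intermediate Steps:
z(h) = 1/35 (z(h) = 1/((-1 + 6)*7) = 1/(5*7) = 1/35)
(-80*(-5 - 1))*√(-9 + 9) + √(-24143 + z(113)) = (-80*(-5 - 1))*√(-9 + 9) + √(-24143 + 1/35) = (-80*(-6))*√0 + √(-845004/35) = -16*(-30)*0 + 2*I*√7393785/35 = 480*0 + 2*I*√7393785/35 = 0 + 2*I*√7393785/35 = 2*I*√7393785/35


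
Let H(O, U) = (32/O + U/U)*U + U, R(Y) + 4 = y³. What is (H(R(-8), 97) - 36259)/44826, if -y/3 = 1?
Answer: -1121119/1389606 ≈ -0.80679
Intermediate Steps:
y = -3 (y = -3*1 = -3)
R(Y) = -31 (R(Y) = -4 + (-3)³ = -4 - 27 = -31)
H(O, U) = U + U*(1 + 32/O) (H(O, U) = (32/O + 1)*U + U = (1 + 32/O)*U + U = U*(1 + 32/O) + U = U + U*(1 + 32/O))
(H(R(-8), 97) - 36259)/44826 = (2*97*(16 - 31)/(-31) - 36259)/44826 = (2*97*(-1/31)*(-15) - 36259)*(1/44826) = (2910/31 - 36259)*(1/44826) = -1121119/31*1/44826 = -1121119/1389606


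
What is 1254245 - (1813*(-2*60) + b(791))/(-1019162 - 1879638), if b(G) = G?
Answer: 3635805189231/2898800 ≈ 1.2542e+6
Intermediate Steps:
1254245 - (1813*(-2*60) + b(791))/(-1019162 - 1879638) = 1254245 - (1813*(-2*60) + 791)/(-1019162 - 1879638) = 1254245 - (1813*(-120) + 791)/(-2898800) = 1254245 - (-217560 + 791)*(-1)/2898800 = 1254245 - (-216769)*(-1)/2898800 = 1254245 - 1*216769/2898800 = 1254245 - 216769/2898800 = 3635805189231/2898800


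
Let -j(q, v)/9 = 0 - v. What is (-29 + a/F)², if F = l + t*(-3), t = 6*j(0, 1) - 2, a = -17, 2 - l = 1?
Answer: 20052484/24025 ≈ 834.65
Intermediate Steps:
l = 1 (l = 2 - 1*1 = 2 - 1 = 1)
j(q, v) = 9*v (j(q, v) = -9*(0 - v) = -(-9)*v = 9*v)
t = 52 (t = 6*(9*1) - 2 = 6*9 - 2 = 54 - 2 = 52)
F = -155 (F = 1 + 52*(-3) = 1 - 156 = -155)
(-29 + a/F)² = (-29 - 17/(-155))² = (-29 - 17*(-1/155))² = (-29 + 17/155)² = (-4478/155)² = 20052484/24025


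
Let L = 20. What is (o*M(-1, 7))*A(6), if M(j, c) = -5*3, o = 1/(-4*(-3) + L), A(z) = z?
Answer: -45/16 ≈ -2.8125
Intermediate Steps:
o = 1/32 (o = 1/(-4*(-3) + 20) = 1/(12 + 20) = 1/32 ≈ 0.031250)
M(j, c) = -15
(o*M(-1, 7))*A(6) = ((1/32)*(-15))*6 = -15/32*6 = -45/16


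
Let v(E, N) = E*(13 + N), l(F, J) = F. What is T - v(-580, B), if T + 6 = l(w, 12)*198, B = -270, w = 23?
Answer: -144512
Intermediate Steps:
T = 4548 (T = -6 + 23*198 = -6 + 4554 = 4548)
T - v(-580, B) = 4548 - (-580)*(13 - 270) = 4548 - (-580)*(-257) = 4548 - 1*149060 = 4548 - 149060 = -144512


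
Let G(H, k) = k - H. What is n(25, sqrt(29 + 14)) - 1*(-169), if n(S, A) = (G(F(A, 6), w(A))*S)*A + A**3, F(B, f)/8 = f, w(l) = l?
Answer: 1244 - 1157*sqrt(43) ≈ -6343.0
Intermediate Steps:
F(B, f) = 8*f
n(S, A) = A**3 + A*S*(-48 + A) (n(S, A) = ((A - 8*6)*S)*A + A**3 = ((A - 1*48)*S)*A + A**3 = ((A - 48)*S)*A + A**3 = ((-48 + A)*S)*A + A**3 = (S*(-48 + A))*A + A**3 = A*S*(-48 + A) + A**3 = A**3 + A*S*(-48 + A))
n(25, sqrt(29 + 14)) - 1*(-169) = sqrt(29 + 14)*((sqrt(29 + 14))**2 + 25*(-48 + sqrt(29 + 14))) - 1*(-169) = sqrt(43)*((sqrt(43))**2 + 25*(-48 + sqrt(43))) + 169 = sqrt(43)*(43 + (-1200 + 25*sqrt(43))) + 169 = sqrt(43)*(-1157 + 25*sqrt(43)) + 169 = 169 + sqrt(43)*(-1157 + 25*sqrt(43))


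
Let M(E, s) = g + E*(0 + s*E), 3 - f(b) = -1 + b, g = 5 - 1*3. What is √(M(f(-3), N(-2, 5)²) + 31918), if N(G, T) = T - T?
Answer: 4*√1995 ≈ 178.66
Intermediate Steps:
N(G, T) = 0
g = 2 (g = 5 - 3 = 2)
f(b) = 4 - b (f(b) = 3 - (-1 + b) = 3 + (1 - b) = 4 - b)
M(E, s) = 2 + s*E² (M(E, s) = 2 + E*(0 + s*E) = 2 + E*(0 + E*s) = 2 + E*(E*s) = 2 + s*E²)
√(M(f(-3), N(-2, 5)²) + 31918) = √((2 + 0²*(4 - 1*(-3))²) + 31918) = √((2 + 0*(4 + 3)²) + 31918) = √((2 + 0*7²) + 31918) = √((2 + 0*49) + 31918) = √((2 + 0) + 31918) = √(2 + 31918) = √31920 = 4*√1995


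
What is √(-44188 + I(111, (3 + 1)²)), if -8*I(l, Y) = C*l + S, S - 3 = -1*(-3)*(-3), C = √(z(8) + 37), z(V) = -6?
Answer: √(-706996 - 222*√31)/4 ≈ 210.39*I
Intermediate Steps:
C = √31 (C = √(-6 + 37) = √31 ≈ 5.5678)
S = -6 (S = 3 - 1*(-3)*(-3) = 3 + 3*(-3) = 3 - 9 = -6)
I(l, Y) = ¾ - l*√31/8 (I(l, Y) = -(√31*l - 6)/8 = -(l*√31 - 6)/8 = -(-6 + l*√31)/8 = ¾ - l*√31/8)
√(-44188 + I(111, (3 + 1)²)) = √(-44188 + (¾ - ⅛*111*√31)) = √(-44188 + (¾ - 111*√31/8)) = √(-176749/4 - 111*√31/8)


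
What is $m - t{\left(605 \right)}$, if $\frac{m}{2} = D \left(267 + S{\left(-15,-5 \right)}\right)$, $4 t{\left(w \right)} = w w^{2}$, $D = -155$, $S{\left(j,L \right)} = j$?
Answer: $- \frac{221757605}{4} \approx -5.5439 \cdot 10^{7}$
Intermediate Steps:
$t{\left(w \right)} = \frac{w^{3}}{4}$ ($t{\left(w \right)} = \frac{w w^{2}}{4} = \frac{w^{3}}{4}$)
$m = -78120$ ($m = 2 \left(- 155 \left(267 - 15\right)\right) = 2 \left(\left(-155\right) 252\right) = 2 \left(-39060\right) = -78120$)
$m - t{\left(605 \right)} = -78120 - \frac{605^{3}}{4} = -78120 - \frac{1}{4} \cdot 221445125 = -78120 - \frac{221445125}{4} = - \frac{221757605}{4}$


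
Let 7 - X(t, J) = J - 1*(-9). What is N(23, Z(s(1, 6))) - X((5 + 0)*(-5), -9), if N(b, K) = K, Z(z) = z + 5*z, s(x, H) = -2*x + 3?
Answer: -1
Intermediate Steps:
X(t, J) = -2 - J (X(t, J) = 7 - (J - 1*(-9)) = 7 - (J + 9) = 7 - (9 + J) = 7 + (-9 - J) = -2 - J)
s(x, H) = 3 - 2*x
Z(z) = 6*z
N(23, Z(s(1, 6))) - X((5 + 0)*(-5), -9) = 6*(3 - 2*1) - (-2 - 1*(-9)) = 6*(3 - 2) - (-2 + 9) = 6*1 - 1*7 = 6 - 7 = -1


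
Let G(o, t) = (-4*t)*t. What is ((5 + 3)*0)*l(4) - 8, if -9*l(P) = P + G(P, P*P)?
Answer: -8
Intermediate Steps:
G(o, t) = -4*t²
l(P) = -P/9 + 4*P⁴/9 (l(P) = -(P - 4*P⁴)/9 = -P/9 + 4*P⁴/9)
((5 + 3)*0)*l(4) - 8 = ((5 + 3)*0)*((⅑)*4*(-1 + 4*4³)) - 8 = (8*0)*((⅑)*4*(-1 + 4*64)) - 8 = 0*((⅑)*4*(-1 + 256)) - 8 = 0*((⅑)*4*255) - 8 = 0*(340/3) - 8 = 0 - 8 = -8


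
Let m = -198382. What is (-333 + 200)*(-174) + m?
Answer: -175240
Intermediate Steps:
(-333 + 200)*(-174) + m = (-333 + 200)*(-174) - 198382 = -133*(-174) - 198382 = 23142 - 198382 = -175240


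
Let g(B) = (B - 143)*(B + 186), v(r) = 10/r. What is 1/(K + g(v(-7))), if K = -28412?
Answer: -49/2698400 ≈ -1.8159e-5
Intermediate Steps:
g(B) = (-143 + B)*(186 + B)
1/(K + g(v(-7))) = 1/(-28412 + (-26598 + (10/(-7))² + 43*(10/(-7)))) = 1/(-28412 + (-26598 + (10*(-⅐))² + 43*(10*(-⅐)))) = 1/(-28412 + (-26598 + (-10/7)² + 43*(-10/7))) = 1/(-28412 + (-26598 + 100/49 - 430/7)) = 1/(-28412 - 1306212/49) = 1/(-2698400/49) = -49/2698400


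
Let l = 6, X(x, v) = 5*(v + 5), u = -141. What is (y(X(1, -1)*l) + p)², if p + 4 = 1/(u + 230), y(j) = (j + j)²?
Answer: 26276337342025/7921 ≈ 3.3173e+9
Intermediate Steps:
X(x, v) = 25 + 5*v (X(x, v) = 5*(5 + v) = 25 + 5*v)
y(j) = 4*j² (y(j) = (2*j)² = 4*j²)
p = -355/89 (p = -4 + 1/(-141 + 230) = -4 + 1/89 = -355/89 ≈ -3.9888)
(y(X(1, -1)*l) + p)² = (4*((25 + 5*(-1))*6)² - 355/89)² = (4*((25 - 5)*6)² - 355/89)² = (4*(20*6)² - 355/89)² = (4*120² - 355/89)² = (4*14400 - 355/89)² = (57600 - 355/89)² = (5126045/89)² = 26276337342025/7921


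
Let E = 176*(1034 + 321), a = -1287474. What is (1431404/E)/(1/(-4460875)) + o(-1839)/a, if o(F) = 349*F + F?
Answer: -68507716778323475/2558639996 ≈ -2.6775e+7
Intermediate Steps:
E = 238480 (E = 176*1355 = 238480)
o(F) = 350*F
(1431404/E)/(1/(-4460875)) + o(-1839)/a = (1431404/238480)/(1/(-4460875)) + (350*(-1839))/(-1287474) = (1431404*(1/238480))/(-1/4460875) - 643650*(-1/1287474) = (357851/59620)*(-4460875) + 107275/214579 = -319265715925/11924 + 107275/214579 = -68507716778323475/2558639996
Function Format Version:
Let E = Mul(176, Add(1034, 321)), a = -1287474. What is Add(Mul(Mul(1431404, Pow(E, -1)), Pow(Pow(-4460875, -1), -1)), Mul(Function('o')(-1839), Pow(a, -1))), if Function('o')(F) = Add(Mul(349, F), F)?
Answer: Rational(-68507716778323475, 2558639996) ≈ -2.6775e+7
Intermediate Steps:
E = 238480 (E = Mul(176, 1355) = 238480)
Function('o')(F) = Mul(350, F)
Add(Mul(Mul(1431404, Pow(E, -1)), Pow(Pow(-4460875, -1), -1)), Mul(Function('o')(-1839), Pow(a, -1))) = Add(Mul(Mul(1431404, Pow(238480, -1)), Pow(Pow(-4460875, -1), -1)), Mul(Mul(350, -1839), Pow(-1287474, -1))) = Add(Mul(Mul(1431404, Rational(1, 238480)), Pow(Rational(-1, 4460875), -1)), Mul(-643650, Rational(-1, 1287474))) = Add(Mul(Rational(357851, 59620), -4460875), Rational(107275, 214579)) = Add(Rational(-319265715925, 11924), Rational(107275, 214579)) = Rational(-68507716778323475, 2558639996)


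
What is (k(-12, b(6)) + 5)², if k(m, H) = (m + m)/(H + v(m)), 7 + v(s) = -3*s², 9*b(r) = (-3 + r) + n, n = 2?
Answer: 99460729/3892729 ≈ 25.550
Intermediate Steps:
b(r) = -⅑ + r/9 (b(r) = ((-3 + r) + 2)/9 = (-1 + r)/9 = -⅑ + r/9)
v(s) = -7 - 3*s²
k(m, H) = 2*m/(-7 + H - 3*m²) (k(m, H) = (m + m)/(H + (-7 - 3*m²)) = (2*m)/(-7 + H - 3*m²) = 2*m/(-7 + H - 3*m²))
(k(-12, b(6)) + 5)² = (-2*(-12)/(7 - (-⅑ + (⅑)*6) + 3*(-12)²) + 5)² = (-2*(-12)/(7 - (-⅑ + ⅔) + 3*144) + 5)² = (-2*(-12)/(7 - 1*5/9 + 432) + 5)² = (-2*(-12)/(7 - 5/9 + 432) + 5)² = (-2*(-12)/3946/9 + 5)² = (-2*(-12)*9/3946 + 5)² = (108/1973 + 5)² = (9973/1973)² = 99460729/3892729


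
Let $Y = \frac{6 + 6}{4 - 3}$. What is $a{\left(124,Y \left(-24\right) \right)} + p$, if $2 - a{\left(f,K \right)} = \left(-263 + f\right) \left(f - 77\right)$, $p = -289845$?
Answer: $-283310$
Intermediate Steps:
$Y = 12$ ($Y = \frac{12}{1} = 12 \cdot 1 = 12$)
$a{\left(f,K \right)} = 2 - \left(-263 + f\right) \left(-77 + f\right)$ ($a{\left(f,K \right)} = 2 - \left(-263 + f\right) \left(f - 77\right) = 2 - \left(-263 + f\right) \left(-77 + f\right)$)
$a{\left(124,Y \left(-24\right) \right)} + p = \left(-20249 - 124^{2} + 340 \cdot 124\right) - 289845 = \left(-20249 - 15376 + 42160\right) - 289845 = 6535 - 289845 = -283310$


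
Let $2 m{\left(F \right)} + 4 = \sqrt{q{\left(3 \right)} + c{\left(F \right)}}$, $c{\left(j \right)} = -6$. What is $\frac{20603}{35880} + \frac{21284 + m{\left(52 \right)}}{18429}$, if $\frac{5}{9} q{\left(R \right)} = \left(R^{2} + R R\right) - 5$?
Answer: $\frac{381096949}{220410840} + \frac{\sqrt{435}}{184290} \approx 1.7291$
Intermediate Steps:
$q{\left(R \right)} = -9 + \frac{18 R^{2}}{5}$ ($q{\left(R \right)} = \frac{9 \left(\left(R^{2} + R R\right) - 5\right)}{5} = \frac{9 \left(\left(R^{2} + R^{2}\right) - 5\right)}{5} = \frac{9 \left(2 R^{2} - 5\right)}{5} = \frac{9 \left(-5 + 2 R^{2}\right)}{5} = -9 + \frac{18 R^{2}}{5}$)
$m{\left(F \right)} = -2 + \frac{\sqrt{435}}{10}$ ($m{\left(F \right)} = -2 + \frac{\sqrt{\left(-9 + \frac{18 \cdot 3^{2}}{5}\right) - 6}}{2} = -2 + \frac{\sqrt{\left(-9 + \frac{18}{5} \cdot 9\right) - 6}}{2} = -2 + \frac{\sqrt{\left(-9 + \frac{162}{5}\right) - 6}}{2} = -2 + \frac{\sqrt{\frac{117}{5} - 6}}{2} = -2 + \frac{\sqrt{\frac{87}{5}}}{2} = -2 + \frac{\frac{1}{5} \sqrt{435}}{2} = -2 + \frac{\sqrt{435}}{10}$)
$\frac{20603}{35880} + \frac{21284 + m{\left(52 \right)}}{18429} = \frac{20603}{35880} + \frac{21284 - \left(2 - \frac{\sqrt{435}}{10}\right)}{18429} = 20603 \cdot \frac{1}{35880} + \left(21282 + \frac{\sqrt{435}}{10}\right) \frac{1}{18429} = \frac{20603}{35880} + \left(\frac{7094}{6143} + \frac{\sqrt{435}}{184290}\right) = \frac{381096949}{220410840} + \frac{\sqrt{435}}{184290}$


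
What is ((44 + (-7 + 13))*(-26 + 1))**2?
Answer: 1562500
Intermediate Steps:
((44 + (-7 + 13))*(-26 + 1))**2 = ((44 + 6)*(-25))**2 = (50*(-25))**2 = (-1250)**2 = 1562500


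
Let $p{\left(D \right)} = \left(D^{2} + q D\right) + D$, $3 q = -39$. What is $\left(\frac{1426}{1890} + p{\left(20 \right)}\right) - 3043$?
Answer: $- \frac{2723722}{945} \approx -2882.2$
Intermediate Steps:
$q = -13$ ($q = \frac{1}{3} \left(-39\right) = -13$)
$p{\left(D \right)} = D^{2} - 12 D$ ($p{\left(D \right)} = \left(D^{2} - 13 D\right) + D = D^{2} - 12 D$)
$\left(\frac{1426}{1890} + p{\left(20 \right)}\right) - 3043 = \left(\frac{1426}{1890} + 20 \left(-12 + 20\right)\right) - 3043 = \left(1426 \cdot \frac{1}{1890} + 20 \cdot 8\right) - 3043 = \left(\frac{713}{945} + 160\right) - 3043 = \frac{151913}{945} - 3043 = - \frac{2723722}{945}$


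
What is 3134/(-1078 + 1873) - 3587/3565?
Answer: 1664209/566835 ≈ 2.9360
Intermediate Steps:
3134/(-1078 + 1873) - 3587/3565 = 3134/795 - 3587*1/3565 = 3134*(1/795) - 3587/3565 = 3134/795 - 3587/3565 = 1664209/566835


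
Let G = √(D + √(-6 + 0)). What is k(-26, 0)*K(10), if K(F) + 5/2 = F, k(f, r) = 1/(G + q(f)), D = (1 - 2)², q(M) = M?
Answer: -15/(2*(26 - √(1 + I*√6))) ≈ -0.30385 - 0.011182*I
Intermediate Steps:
D = 1 (D = (-1)² = 1)
G = √(1 + I*√6) (G = √(1 + √(-6 + 0)) = √(1 + √(-6)) = √(1 + I*√6) ≈ 1.3501 + 0.90712*I)
k(f, r) = 1/(f + √(1 + I*√6)) (k(f, r) = 1/(√(1 + I*√6) + f) = 1/(f + √(1 + I*√6)))
K(F) = -5/2 + F
k(-26, 0)*K(10) = (-5/2 + 10)/(-26 + √(1 + I*√6)) = (15/2)/(-26 + √(1 + I*√6)) = 15/(2*(-26 + √(1 + I*√6)))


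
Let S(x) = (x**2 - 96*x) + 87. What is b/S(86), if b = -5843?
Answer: 5843/773 ≈ 7.5589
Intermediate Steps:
S(x) = 87 + x**2 - 96*x
b/S(86) = -5843/(87 + 86**2 - 96*86) = -5843/(87 + 7396 - 8256) = -5843/(-773) = -5843*(-1/773) = 5843/773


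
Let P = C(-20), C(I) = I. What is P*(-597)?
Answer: 11940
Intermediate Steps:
P = -20
P*(-597) = -20*(-597) = 11940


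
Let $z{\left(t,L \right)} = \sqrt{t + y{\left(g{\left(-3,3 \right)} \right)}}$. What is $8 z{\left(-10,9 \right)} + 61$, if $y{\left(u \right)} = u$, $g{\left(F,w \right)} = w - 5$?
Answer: $61 + 16 i \sqrt{3} \approx 61.0 + 27.713 i$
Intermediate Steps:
$g{\left(F,w \right)} = -5 + w$
$z{\left(t,L \right)} = \sqrt{-2 + t}$ ($z{\left(t,L \right)} = \sqrt{t + \left(-5 + 3\right)} = \sqrt{t - 2} = \sqrt{-2 + t}$)
$8 z{\left(-10,9 \right)} + 61 = 8 \sqrt{-2 - 10} + 61 = 8 \sqrt{-12} + 61 = 8 \cdot 2 i \sqrt{3} + 61 = 16 i \sqrt{3} + 61 = 61 + 16 i \sqrt{3}$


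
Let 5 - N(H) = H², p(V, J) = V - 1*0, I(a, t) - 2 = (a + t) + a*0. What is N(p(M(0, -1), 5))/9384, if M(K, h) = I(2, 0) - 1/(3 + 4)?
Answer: -121/114954 ≈ -0.0010526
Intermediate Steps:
I(a, t) = 2 + a + t (I(a, t) = 2 + ((a + t) + a*0) = 2 + ((a + t) + 0) = 2 + (a + t) = 2 + a + t)
M(K, h) = 27/7 (M(K, h) = (2 + 2 + 0) - 1/(3 + 4) = 4 - 1/7 = 4 - 1*⅐ = 4 - ⅐ = 27/7)
p(V, J) = V (p(V, J) = V + 0 = V)
N(H) = 5 - H²
N(p(M(0, -1), 5))/9384 = (5 - (27/7)²)/9384 = (5 - 1*729/49)*(1/9384) = (5 - 729/49)*(1/9384) = -484/49*1/9384 = -121/114954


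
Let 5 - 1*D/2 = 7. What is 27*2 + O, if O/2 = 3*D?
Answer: 30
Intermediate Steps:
D = -4 (D = 10 - 2*7 = 10 - 14 = -4)
O = -24 (O = 2*(3*(-4)) = 2*(-12) = -24)
27*2 + O = 27*2 - 24 = 54 - 24 = 30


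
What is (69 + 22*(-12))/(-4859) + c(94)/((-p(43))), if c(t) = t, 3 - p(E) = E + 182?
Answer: 250018/539349 ≈ 0.46356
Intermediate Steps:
p(E) = -179 - E (p(E) = 3 - (E + 182) = 3 - (182 + E) = 3 + (-182 - E) = -179 - E)
(69 + 22*(-12))/(-4859) + c(94)/((-p(43))) = (69 + 22*(-12))/(-4859) + 94/((-(-179 - 1*43))) = (69 - 264)*(-1/4859) + 94/((-(-179 - 43))) = -195*(-1/4859) + 94/((-1*(-222))) = 195/4859 + 94/222 = 195/4859 + 94*(1/222) = 195/4859 + 47/111 = 250018/539349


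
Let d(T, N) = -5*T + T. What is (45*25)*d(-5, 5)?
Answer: 22500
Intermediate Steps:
d(T, N) = -4*T
(45*25)*d(-5, 5) = (45*25)*(-4*(-5)) = 1125*20 = 22500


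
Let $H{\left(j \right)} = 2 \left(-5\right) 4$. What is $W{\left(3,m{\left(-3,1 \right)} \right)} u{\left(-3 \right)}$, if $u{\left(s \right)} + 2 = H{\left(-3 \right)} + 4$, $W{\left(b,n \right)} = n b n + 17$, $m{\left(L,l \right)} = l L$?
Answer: $-1672$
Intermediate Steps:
$H{\left(j \right)} = -40$ ($H{\left(j \right)} = \left(-10\right) 4 = -40$)
$m{\left(L,l \right)} = L l$
$W{\left(b,n \right)} = 17 + b n^{2}$ ($W{\left(b,n \right)} = b n n + 17 = b n^{2} + 17 = 17 + b n^{2}$)
$u{\left(s \right)} = -38$ ($u{\left(s \right)} = -2 + \left(-40 + 4\right) = -2 - 36 = -38$)
$W{\left(3,m{\left(-3,1 \right)} \right)} u{\left(-3 \right)} = \left(17 + 3 \left(\left(-3\right) 1\right)^{2}\right) \left(-38\right) = \left(17 + 3 \left(-3\right)^{2}\right) \left(-38\right) = \left(17 + 3 \cdot 9\right) \left(-38\right) = \left(17 + 27\right) \left(-38\right) = 44 \left(-38\right) = -1672$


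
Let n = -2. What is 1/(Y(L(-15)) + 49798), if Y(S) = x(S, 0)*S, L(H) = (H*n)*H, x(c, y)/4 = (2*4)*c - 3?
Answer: 1/6535198 ≈ 1.5302e-7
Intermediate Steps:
x(c, y) = -12 + 32*c (x(c, y) = 4*((2*4)*c - 3) = 4*(8*c - 3) = 4*(-3 + 8*c) = -12 + 32*c)
L(H) = -2*H**2 (L(H) = (H*(-2))*H = (-2*H)*H = -2*H**2)
Y(S) = S*(-12 + 32*S) (Y(S) = (-12 + 32*S)*S = S*(-12 + 32*S))
1/(Y(L(-15)) + 49798) = 1/(4*(-2*(-15)**2)*(-3 + 8*(-2*(-15)**2)) + 49798) = 1/(4*(-2*225)*(-3 + 8*(-2*225)) + 49798) = 1/(4*(-450)*(-3 + 8*(-450)) + 49798) = 1/(4*(-450)*(-3 - 3600) + 49798) = 1/(4*(-450)*(-3603) + 49798) = 1/(6485400 + 49798) = 1/6535198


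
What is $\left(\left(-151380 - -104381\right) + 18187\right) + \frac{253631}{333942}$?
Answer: $- \frac{1374469039}{47706} \approx -28811.0$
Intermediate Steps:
$\left(\left(-151380 - -104381\right) + 18187\right) + \frac{253631}{333942} = \left(\left(-151380 + 104381\right) + 18187\right) + 253631 \cdot \frac{1}{333942} = \left(-46999 + 18187\right) + \frac{36233}{47706} = -28812 + \frac{36233}{47706} = - \frac{1374469039}{47706}$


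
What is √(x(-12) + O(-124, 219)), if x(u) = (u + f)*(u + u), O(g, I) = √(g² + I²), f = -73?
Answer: √(2040 + √63337) ≈ 47.871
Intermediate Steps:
O(g, I) = √(I² + g²)
x(u) = 2*u*(-73 + u) (x(u) = (u - 73)*(u + u) = (-73 + u)*(2*u) = 2*u*(-73 + u))
√(x(-12) + O(-124, 219)) = √(2*(-12)*(-73 - 12) + √(219² + (-124)²)) = √(2*(-12)*(-85) + √(47961 + 15376)) = √(2040 + √63337)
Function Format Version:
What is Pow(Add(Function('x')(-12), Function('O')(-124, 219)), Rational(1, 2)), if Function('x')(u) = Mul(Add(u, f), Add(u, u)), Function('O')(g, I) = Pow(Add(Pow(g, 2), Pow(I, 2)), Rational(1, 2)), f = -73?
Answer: Pow(Add(2040, Pow(63337, Rational(1, 2))), Rational(1, 2)) ≈ 47.871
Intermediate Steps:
Function('O')(g, I) = Pow(Add(Pow(I, 2), Pow(g, 2)), Rational(1, 2))
Function('x')(u) = Mul(2, u, Add(-73, u)) (Function('x')(u) = Mul(Add(u, -73), Add(u, u)) = Mul(Add(-73, u), Mul(2, u)) = Mul(2, u, Add(-73, u)))
Pow(Add(Function('x')(-12), Function('O')(-124, 219)), Rational(1, 2)) = Pow(Add(Mul(2, -12, Add(-73, -12)), Pow(Add(Pow(219, 2), Pow(-124, 2)), Rational(1, 2))), Rational(1, 2)) = Pow(Add(Mul(2, -12, -85), Pow(Add(47961, 15376), Rational(1, 2))), Rational(1, 2)) = Pow(Add(2040, Pow(63337, Rational(1, 2))), Rational(1, 2))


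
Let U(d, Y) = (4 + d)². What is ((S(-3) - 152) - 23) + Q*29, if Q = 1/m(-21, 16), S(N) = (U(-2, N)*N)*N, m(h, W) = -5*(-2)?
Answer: -1361/10 ≈ -136.10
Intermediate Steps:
m(h, W) = 10
S(N) = 4*N² (S(N) = ((4 - 2)²*N)*N = (2²*N)*N = (4*N)*N = 4*N²)
Q = ⅒ (Q = 1/10 = ⅒ ≈ 0.10000)
((S(-3) - 152) - 23) + Q*29 = ((4*(-3)² - 152) - 23) + (⅒)*29 = ((4*9 - 152) - 23) + 29/10 = ((36 - 152) - 23) + 29/10 = (-116 - 23) + 29/10 = -139 + 29/10 = -1361/10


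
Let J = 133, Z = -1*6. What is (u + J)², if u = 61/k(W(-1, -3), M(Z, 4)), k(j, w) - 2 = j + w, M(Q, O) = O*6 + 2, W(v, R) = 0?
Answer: 14326225/784 ≈ 18273.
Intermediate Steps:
Z = -6
M(Q, O) = 2 + 6*O (M(Q, O) = 6*O + 2 = 2 + 6*O)
k(j, w) = 2 + j + w (k(j, w) = 2 + (j + w) = 2 + j + w)
u = 61/28 (u = 61/(2 + 0 + (2 + 6*4)) = 61/(2 + 0 + (2 + 24)) = 61/(2 + 0 + 26) = 61/28 ≈ 2.1786)
(u + J)² = (61/28 + 133)² = (3785/28)² = 14326225/784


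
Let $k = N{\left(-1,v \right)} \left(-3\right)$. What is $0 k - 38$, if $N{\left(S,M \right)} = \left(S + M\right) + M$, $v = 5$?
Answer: $-38$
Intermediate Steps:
$N{\left(S,M \right)} = S + 2 M$ ($N{\left(S,M \right)} = \left(M + S\right) + M = S + 2 M$)
$k = -27$ ($k = \left(-1 + 2 \cdot 5\right) \left(-3\right) = \left(-1 + 10\right) \left(-3\right) = 9 \left(-3\right) = -27$)
$0 k - 38 = 0 \left(-27\right) - 38 = 0 - 38 = -38$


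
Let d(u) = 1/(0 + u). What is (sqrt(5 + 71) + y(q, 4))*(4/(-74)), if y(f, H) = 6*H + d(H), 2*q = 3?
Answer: -97/74 - 4*sqrt(19)/37 ≈ -1.7820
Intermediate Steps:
q = 3/2 (q = (1/2)*3 = 3/2 ≈ 1.5000)
d(u) = 1/u
y(f, H) = 1/H + 6*H (y(f, H) = 6*H + 1/H = 1/H + 6*H)
(sqrt(5 + 71) + y(q, 4))*(4/(-74)) = (sqrt(5 + 71) + (1/4 + 6*4))*(4/(-74)) = (sqrt(76) + (1/4 + 24))*(4*(-1/74)) = (2*sqrt(19) + 97/4)*(-2/37) = (97/4 + 2*sqrt(19))*(-2/37) = -97/74 - 4*sqrt(19)/37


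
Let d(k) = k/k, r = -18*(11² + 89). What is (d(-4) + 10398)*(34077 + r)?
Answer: 315058503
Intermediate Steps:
r = -3780 (r = -18*(121 + 89) = -18*210 = -3780)
d(k) = 1
(d(-4) + 10398)*(34077 + r) = (1 + 10398)*(34077 - 3780) = 10399*30297 = 315058503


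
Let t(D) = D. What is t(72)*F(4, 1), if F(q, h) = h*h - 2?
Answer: -72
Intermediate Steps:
F(q, h) = -2 + h² (F(q, h) = h² - 2 = -2 + h²)
t(72)*F(4, 1) = 72*(-2 + 1²) = 72*(-2 + 1) = 72*(-1) = -72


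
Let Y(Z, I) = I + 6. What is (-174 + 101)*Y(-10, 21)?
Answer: -1971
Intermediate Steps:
Y(Z, I) = 6 + I
(-174 + 101)*Y(-10, 21) = (-174 + 101)*(6 + 21) = -73*27 = -1971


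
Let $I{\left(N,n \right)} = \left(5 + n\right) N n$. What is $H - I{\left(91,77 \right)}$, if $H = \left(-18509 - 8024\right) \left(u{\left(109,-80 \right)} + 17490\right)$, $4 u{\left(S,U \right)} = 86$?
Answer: $- \frac{930414407}{2} \approx -4.6521 \cdot 10^{8}$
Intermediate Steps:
$u{\left(S,U \right)} = \frac{43}{2}$ ($u{\left(S,U \right)} = \frac{1}{4} \cdot 86 = \frac{43}{2}$)
$I{\left(N,n \right)} = N n \left(5 + n\right)$
$H = - \frac{929265259}{2}$ ($H = \left(-18509 - 8024\right) \left(\frac{43}{2} + 17490\right) = \left(-18509 - 8024\right) \frac{35023}{2} = \left(-26533\right) \frac{35023}{2} = - \frac{929265259}{2} \approx -4.6463 \cdot 10^{8}$)
$H - I{\left(91,77 \right)} = - \frac{929265259}{2} - 91 \cdot 77 \left(5 + 77\right) = - \frac{929265259}{2} - 91 \cdot 77 \cdot 82 = - \frac{929265259}{2} - 574574 = - \frac{930414407}{2}$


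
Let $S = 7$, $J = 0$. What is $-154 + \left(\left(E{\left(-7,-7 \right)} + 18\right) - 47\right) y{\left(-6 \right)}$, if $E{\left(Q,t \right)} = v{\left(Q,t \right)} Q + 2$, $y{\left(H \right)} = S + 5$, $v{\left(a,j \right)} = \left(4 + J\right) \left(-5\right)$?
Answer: $1202$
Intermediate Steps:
$v{\left(a,j \right)} = -20$ ($v{\left(a,j \right)} = \left(4 + 0\right) \left(-5\right) = 4 \left(-5\right) = -20$)
$y{\left(H \right)} = 12$ ($y{\left(H \right)} = 7 + 5 = 12$)
$E{\left(Q,t \right)} = 2 - 20 Q$ ($E{\left(Q,t \right)} = - 20 Q + 2 = 2 - 20 Q$)
$-154 + \left(\left(E{\left(-7,-7 \right)} + 18\right) - 47\right) y{\left(-6 \right)} = -154 + \left(\left(\left(2 - -140\right) + 18\right) - 47\right) 12 = -154 + \left(\left(\left(2 + 140\right) + 18\right) - 47\right) 12 = -154 + \left(\left(142 + 18\right) - 47\right) 12 = -154 + \left(160 - 47\right) 12 = -154 + 113 \cdot 12 = -154 + 1356 = 1202$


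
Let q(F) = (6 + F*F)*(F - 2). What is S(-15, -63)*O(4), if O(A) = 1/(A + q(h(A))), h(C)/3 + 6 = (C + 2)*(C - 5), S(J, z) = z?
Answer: 63/49472 ≈ 0.0012734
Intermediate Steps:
h(C) = -18 + 3*(-5 + C)*(2 + C) (h(C) = -18 + 3*((C + 2)*(C - 5)) = -18 + 3*((2 + C)*(-5 + C)) = -18 + 3*((-5 + C)*(2 + C)) = -18 + 3*(-5 + C)*(2 + C))
q(F) = (-2 + F)*(6 + F**2) (q(F) = (6 + F**2)*(-2 + F) = (-2 + F)*(6 + F**2))
O(A) = 1/(-300 + (-48 - 9*A + 3*A**2)**3 - 53*A - 2*(-48 - 9*A + 3*A**2)**2 + 18*A**2) (O(A) = 1/(A + (-12 + (-48 - 9*A + 3*A**2)**3 - 2*(-48 - 9*A + 3*A**2)**2 + 6*(-48 - 9*A + 3*A**2))) = 1/(A + (-12 + (-48 - 9*A + 3*A**2)**3 - 2*(-48 - 9*A + 3*A**2)**2 + (-288 - 54*A + 18*A**2))) = 1/(A + (-300 + (-48 - 9*A + 3*A**2)**3 - 54*A - 2*(-48 - 9*A + 3*A**2)**2 + 18*A**2)) = 1/(-300 + (-48 - 9*A + 3*A**2)**3 - 53*A - 2*(-48 - 9*A + 3*A**2)**2 + 18*A**2))
S(-15, -63)*O(4) = -63/(-115500 - 63989*4 - 585*4**4 - 243*4**5 + 27*4**6 + 7155*4**3 + 9504*4**2) = -63/(-115500 - 255956 - 585*256 - 243*1024 + 27*4096 + 7155*64 + 9504*16) = -63/(-115500 - 255956 - 149760 - 248832 + 110592 + 457920 + 152064) = -63/(-49472) = -63*(-1/49472) = 63/49472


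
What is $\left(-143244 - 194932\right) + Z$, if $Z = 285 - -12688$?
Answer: $-325203$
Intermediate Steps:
$Z = 12973$ ($Z = 285 + 12688 = 12973$)
$\left(-143244 - 194932\right) + Z = \left(-143244 - 194932\right) + 12973 = -338176 + 12973 = -325203$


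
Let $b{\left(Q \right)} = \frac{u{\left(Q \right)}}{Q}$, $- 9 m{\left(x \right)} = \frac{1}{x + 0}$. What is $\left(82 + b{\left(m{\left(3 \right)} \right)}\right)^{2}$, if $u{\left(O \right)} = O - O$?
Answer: $6724$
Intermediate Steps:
$u{\left(O \right)} = 0$
$m{\left(x \right)} = - \frac{1}{9 x}$ ($m{\left(x \right)} = - \frac{1}{9 \left(x + 0\right)} = - \frac{1}{9 x}$)
$b{\left(Q \right)} = 0$ ($b{\left(Q \right)} = \frac{0}{Q} = 0$)
$\left(82 + b{\left(m{\left(3 \right)} \right)}\right)^{2} = \left(82 + 0\right)^{2} = 82^{2} = 6724$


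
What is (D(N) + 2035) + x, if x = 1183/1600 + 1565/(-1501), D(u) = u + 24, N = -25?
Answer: 4884126083/2401600 ≈ 2033.7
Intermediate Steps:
D(u) = 24 + u
x = -728317/2401600 (x = 1183*(1/1600) + 1565*(-1/1501) = 1183/1600 - 1565/1501 = -728317/2401600 ≈ -0.30326)
(D(N) + 2035) + x = ((24 - 25) + 2035) - 728317/2401600 = (-1 + 2035) - 728317/2401600 = 2034 - 728317/2401600 = 4884126083/2401600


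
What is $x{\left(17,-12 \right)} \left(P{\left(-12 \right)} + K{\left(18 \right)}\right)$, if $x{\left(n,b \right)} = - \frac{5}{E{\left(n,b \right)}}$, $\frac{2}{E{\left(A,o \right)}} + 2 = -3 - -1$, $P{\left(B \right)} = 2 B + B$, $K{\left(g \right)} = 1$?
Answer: $-350$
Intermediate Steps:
$P{\left(B \right)} = 3 B$
$E{\left(A,o \right)} = - \frac{1}{2}$ ($E{\left(A,o \right)} = \frac{2}{-2 - 2} = \frac{2}{-4} = 2 \left(- \frac{1}{4}\right) = - \frac{1}{2}$)
$x{\left(n,b \right)} = 10$ ($x{\left(n,b \right)} = - \frac{5}{- \frac{1}{2}} = \left(-5\right) \left(-2\right) = 10$)
$x{\left(17,-12 \right)} \left(P{\left(-12 \right)} + K{\left(18 \right)}\right) = 10 \left(3 \left(-12\right) + 1\right) = 10 \left(-36 + 1\right) = 10 \left(-35\right) = -350$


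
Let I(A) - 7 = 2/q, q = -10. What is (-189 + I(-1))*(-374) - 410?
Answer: 338664/5 ≈ 67733.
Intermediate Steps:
I(A) = 34/5 (I(A) = 7 + 2/(-10) = 7 + 2*(-⅒) = 7 - ⅕ = 34/5)
(-189 + I(-1))*(-374) - 410 = (-189 + 34/5)*(-374) - 410 = -911/5*(-374) - 410 = 340714/5 - 410 = 338664/5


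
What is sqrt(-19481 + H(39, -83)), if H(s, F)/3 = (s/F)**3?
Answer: 2*I*sqrt(231137580458)/6889 ≈ 139.58*I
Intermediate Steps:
H(s, F) = 3*s**3/F**3 (H(s, F) = 3*(s/F)**3 = 3*(s**3/F**3) = 3*s**3/F**3)
sqrt(-19481 + H(39, -83)) = sqrt(-19481 + 3*39**3/(-83)**3) = sqrt(-19481 + 3*(-1/571787)*59319) = sqrt(-19481 - 177957/571787) = sqrt(-11139160504/571787) = 2*I*sqrt(231137580458)/6889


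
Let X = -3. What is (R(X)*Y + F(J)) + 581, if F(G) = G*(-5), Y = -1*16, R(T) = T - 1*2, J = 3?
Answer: 646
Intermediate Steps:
R(T) = -2 + T (R(T) = T - 2 = -2 + T)
Y = -16
F(G) = -5*G
(R(X)*Y + F(J)) + 581 = ((-2 - 3)*(-16) - 5*3) + 581 = (-5*(-16) - 15) + 581 = (80 - 15) + 581 = 65 + 581 = 646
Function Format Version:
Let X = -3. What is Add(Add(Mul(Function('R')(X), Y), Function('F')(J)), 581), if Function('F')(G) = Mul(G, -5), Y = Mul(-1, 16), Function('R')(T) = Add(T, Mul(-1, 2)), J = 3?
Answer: 646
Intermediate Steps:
Function('R')(T) = Add(-2, T) (Function('R')(T) = Add(T, -2) = Add(-2, T))
Y = -16
Function('F')(G) = Mul(-5, G)
Add(Add(Mul(Function('R')(X), Y), Function('F')(J)), 581) = Add(Add(Mul(Add(-2, -3), -16), Mul(-5, 3)), 581) = Add(Add(Mul(-5, -16), -15), 581) = Add(Add(80, -15), 581) = Add(65, 581) = 646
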